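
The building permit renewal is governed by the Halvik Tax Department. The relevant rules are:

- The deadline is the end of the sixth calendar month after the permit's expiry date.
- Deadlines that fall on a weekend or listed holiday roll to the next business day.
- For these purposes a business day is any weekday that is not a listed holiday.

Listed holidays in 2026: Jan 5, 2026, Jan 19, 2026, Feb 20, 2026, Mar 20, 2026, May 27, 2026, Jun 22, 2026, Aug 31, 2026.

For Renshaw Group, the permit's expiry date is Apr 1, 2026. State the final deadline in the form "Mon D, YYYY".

Nov 2, 2026

The sixth month after Apr 1, 2026 is October 2026, whose last day is Oct 31, 2026.
Oct 31, 2026 is a Saturday; the next business day is Nov 2, 2026 (Monday).
Deadline: Nov 2, 2026.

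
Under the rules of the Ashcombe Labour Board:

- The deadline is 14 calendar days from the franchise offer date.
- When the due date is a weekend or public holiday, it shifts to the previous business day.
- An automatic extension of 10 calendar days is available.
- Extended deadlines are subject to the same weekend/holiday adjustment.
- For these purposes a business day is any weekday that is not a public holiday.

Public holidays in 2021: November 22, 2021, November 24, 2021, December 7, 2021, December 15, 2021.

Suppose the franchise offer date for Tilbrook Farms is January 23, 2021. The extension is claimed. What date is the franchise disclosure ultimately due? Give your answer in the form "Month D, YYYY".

February 15, 2021

From January 23, 2021, 14 calendar days later is February 6, 2021.
February 6, 2021 falls on a Saturday. Rolling to the preceding business day gives February 5, 2021, a Friday.
Applying the 10-calendar-day extension: February 5, 2021 + 10 days = February 15, 2021.
February 15, 2021 falls on a Monday, which is a business day, so no adjustment is needed.
So the filing is due February 15, 2021.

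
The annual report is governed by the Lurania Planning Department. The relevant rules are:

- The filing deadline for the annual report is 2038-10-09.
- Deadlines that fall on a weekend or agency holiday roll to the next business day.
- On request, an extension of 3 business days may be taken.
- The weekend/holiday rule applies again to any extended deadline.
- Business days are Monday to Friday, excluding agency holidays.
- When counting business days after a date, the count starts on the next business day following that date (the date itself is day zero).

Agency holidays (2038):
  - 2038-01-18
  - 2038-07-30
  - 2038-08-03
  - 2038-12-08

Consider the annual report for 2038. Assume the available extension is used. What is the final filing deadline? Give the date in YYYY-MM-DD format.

The statutory due date is 2038-10-09.
2038-10-09 is a Saturday, so it moves to the next business day, 2038-10-11 (Monday).
The 3-business-day extension runs from 2038-10-11 to 2038-10-14.
2038-10-14 is a Thursday and not a listed holiday, so it stands.
The final due date is 2038-10-14.

2038-10-14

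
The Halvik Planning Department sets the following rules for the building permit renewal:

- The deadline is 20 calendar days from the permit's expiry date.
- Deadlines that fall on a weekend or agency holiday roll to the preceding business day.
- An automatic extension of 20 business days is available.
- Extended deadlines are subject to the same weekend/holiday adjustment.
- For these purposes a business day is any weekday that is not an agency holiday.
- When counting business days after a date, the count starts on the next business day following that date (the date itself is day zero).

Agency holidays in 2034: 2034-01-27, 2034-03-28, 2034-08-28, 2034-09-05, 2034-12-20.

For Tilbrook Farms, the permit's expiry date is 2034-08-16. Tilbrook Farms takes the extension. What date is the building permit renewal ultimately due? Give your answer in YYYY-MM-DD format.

Trigger date 2034-08-16 + 20 calendar days = 2034-09-05.
2034-09-05 falls on a listed holiday. Rolling to the preceding business day gives 2034-09-04, a Monday.
Applying the 20-business-day extension: 20 business days after 2034-09-04 is 2034-10-03.
2034-10-03 is a Tuesday and not a listed holiday, so it stands.
Deadline: 2034-10-03.

2034-10-03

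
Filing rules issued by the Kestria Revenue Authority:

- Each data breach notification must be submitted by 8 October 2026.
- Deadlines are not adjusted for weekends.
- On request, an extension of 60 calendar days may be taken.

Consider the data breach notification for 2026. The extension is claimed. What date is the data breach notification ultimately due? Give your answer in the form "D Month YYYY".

7 December 2026

Start from the fixed due date, 8 October 2026.
8 October 2026 is a Thursday; no weekend or holiday adjustment applies.
Add the 60 calendar-day extension to 8 October 2026: 7 December 2026.
7 December 2026 falls on a Monday. The rules make no weekend/holiday allowance, so it remains 7 December 2026.
The final due date is 7 December 2026.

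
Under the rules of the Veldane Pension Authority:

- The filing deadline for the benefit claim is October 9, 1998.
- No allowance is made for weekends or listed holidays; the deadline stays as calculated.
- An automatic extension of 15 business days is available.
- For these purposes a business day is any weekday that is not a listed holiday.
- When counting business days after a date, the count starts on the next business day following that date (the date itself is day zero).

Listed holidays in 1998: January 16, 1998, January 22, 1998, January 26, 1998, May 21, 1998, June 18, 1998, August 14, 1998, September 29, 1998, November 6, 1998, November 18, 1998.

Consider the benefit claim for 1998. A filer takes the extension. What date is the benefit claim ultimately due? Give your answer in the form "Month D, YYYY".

October 30, 1998

The statutory due date is October 9, 1998.
October 9, 1998 falls on a Friday. The rules make no weekend/holiday allowance, so it remains October 9, 1998.
Counting 15 further business days from October 9, 1998 reaches October 30, 1998.
No adjustment is made for weekends or holidays, so October 30, 1998 stands.
So the filing is due October 30, 1998.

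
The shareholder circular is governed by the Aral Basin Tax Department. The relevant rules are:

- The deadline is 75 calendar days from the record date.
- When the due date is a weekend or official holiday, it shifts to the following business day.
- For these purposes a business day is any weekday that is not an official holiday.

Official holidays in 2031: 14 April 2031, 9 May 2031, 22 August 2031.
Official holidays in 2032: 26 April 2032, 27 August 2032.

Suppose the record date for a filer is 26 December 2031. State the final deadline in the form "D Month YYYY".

10 March 2032

From 26 December 2031, 75 calendar days later is 10 March 2032.
Since 10 March 2032 is a Wednesday and not a holiday, the date is unchanged.
The final due date is 10 March 2032.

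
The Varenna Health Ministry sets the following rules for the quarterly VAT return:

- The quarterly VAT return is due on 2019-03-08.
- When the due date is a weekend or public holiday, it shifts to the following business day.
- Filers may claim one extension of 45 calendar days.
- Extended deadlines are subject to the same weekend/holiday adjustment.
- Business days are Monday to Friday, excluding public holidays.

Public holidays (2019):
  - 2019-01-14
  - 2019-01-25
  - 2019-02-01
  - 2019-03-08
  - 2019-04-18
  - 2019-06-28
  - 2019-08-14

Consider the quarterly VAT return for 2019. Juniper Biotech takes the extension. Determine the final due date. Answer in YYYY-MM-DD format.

2019-04-25

The stated deadline is 2019-03-08.
2019-03-08 is a listed holiday; the next business day is 2019-03-11 (Monday).
Applying the 45-calendar-day extension: 2019-03-11 + 45 days = 2019-04-25.
Since 2019-04-25 is a Thursday and not a holiday, the date is unchanged.
Deadline: 2019-04-25.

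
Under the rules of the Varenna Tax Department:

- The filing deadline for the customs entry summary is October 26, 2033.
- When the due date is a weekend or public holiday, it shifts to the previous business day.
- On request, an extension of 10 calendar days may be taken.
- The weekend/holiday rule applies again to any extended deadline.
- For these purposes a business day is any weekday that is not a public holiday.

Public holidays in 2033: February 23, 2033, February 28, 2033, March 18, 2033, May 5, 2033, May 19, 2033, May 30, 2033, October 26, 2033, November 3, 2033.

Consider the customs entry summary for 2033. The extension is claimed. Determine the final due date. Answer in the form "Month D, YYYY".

The statutory due date is October 26, 2033.
October 26, 2033 is a listed holiday, so it moves to the preceding business day, October 25, 2033 (Tuesday).
The 10-calendar-day extension moves the deadline from October 25, 2033 to November 4, 2033.
Since November 4, 2033 is a Friday and not a holiday, the date is unchanged.
The final due date is November 4, 2033.

November 4, 2033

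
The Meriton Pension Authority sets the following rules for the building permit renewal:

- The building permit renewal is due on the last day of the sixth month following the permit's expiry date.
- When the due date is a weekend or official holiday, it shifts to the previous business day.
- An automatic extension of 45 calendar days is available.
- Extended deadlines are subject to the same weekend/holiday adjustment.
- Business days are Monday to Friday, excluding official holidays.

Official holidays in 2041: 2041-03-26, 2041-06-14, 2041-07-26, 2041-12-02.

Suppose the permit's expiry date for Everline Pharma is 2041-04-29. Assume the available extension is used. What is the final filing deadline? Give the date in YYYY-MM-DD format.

2041-12-13

The sixth month after 2041-04-29 is October 2041, whose last day is 2041-10-31.
2041-10-31 (Thursday) is already a business day.
With the 45-day extension, 2041-10-31 becomes 2041-12-15.
2041-12-15 is a Sunday; the preceding business day is 2041-12-13 (Friday).
The final due date is 2041-12-13.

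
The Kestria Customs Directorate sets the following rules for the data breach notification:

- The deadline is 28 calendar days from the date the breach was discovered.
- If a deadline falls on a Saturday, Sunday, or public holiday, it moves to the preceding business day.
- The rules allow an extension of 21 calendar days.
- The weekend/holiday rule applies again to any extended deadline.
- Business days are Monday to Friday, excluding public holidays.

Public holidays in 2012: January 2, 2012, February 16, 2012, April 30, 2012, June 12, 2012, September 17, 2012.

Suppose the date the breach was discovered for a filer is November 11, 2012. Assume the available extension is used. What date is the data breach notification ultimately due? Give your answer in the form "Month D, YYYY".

December 28, 2012

28 calendar days after November 11, 2012 is December 9, 2012.
Because December 9, 2012 is a Sunday, the deadline becomes December 7, 2012 (Friday).
With the 21-day extension, December 7, 2012 becomes December 28, 2012.
December 28, 2012 (Friday) is already a business day.
The final due date is December 28, 2012.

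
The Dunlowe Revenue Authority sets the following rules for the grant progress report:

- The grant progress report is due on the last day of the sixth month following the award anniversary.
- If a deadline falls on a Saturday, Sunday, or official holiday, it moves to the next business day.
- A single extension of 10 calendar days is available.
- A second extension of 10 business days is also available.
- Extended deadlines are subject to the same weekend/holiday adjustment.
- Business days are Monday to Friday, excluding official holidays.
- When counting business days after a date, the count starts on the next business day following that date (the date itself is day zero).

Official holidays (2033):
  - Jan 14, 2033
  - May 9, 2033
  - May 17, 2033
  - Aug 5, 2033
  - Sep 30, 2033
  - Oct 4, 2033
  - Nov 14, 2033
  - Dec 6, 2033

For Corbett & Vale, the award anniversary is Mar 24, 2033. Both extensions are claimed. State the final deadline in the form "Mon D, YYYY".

The sixth month after Mar 24, 2033 is September 2033, whose last day is Sep 30, 2033.
Because Sep 30, 2033 is a listed holiday, the deadline becomes Oct 3, 2033 (Monday).
Applying the 10-calendar-day extension: Oct 3, 2033 + 10 days = Oct 13, 2033.
Oct 13, 2033 (Thursday) is already a business day.
Counting 10 further business days from Oct 13, 2033 reaches Oct 27, 2033.
Since Oct 27, 2033 is a Thursday and not a holiday, the date is unchanged.
So the filing is due Oct 27, 2033.

Oct 27, 2033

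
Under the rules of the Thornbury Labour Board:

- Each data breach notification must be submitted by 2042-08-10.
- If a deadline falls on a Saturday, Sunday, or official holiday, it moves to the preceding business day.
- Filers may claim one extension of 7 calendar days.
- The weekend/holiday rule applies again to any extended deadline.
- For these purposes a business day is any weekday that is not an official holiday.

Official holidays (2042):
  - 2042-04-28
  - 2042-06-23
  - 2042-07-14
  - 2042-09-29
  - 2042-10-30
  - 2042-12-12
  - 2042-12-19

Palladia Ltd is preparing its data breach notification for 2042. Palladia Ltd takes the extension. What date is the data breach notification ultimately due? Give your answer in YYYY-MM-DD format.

The statutory due date is 2042-08-10.
2042-08-10 is a Sunday; the preceding business day is 2042-08-08 (Friday).
The 7-calendar-day extension moves the deadline from 2042-08-08 to 2042-08-15.
2042-08-15 is a Friday and not a listed holiday, so it stands.
Final deadline: 2042-08-15.

2042-08-15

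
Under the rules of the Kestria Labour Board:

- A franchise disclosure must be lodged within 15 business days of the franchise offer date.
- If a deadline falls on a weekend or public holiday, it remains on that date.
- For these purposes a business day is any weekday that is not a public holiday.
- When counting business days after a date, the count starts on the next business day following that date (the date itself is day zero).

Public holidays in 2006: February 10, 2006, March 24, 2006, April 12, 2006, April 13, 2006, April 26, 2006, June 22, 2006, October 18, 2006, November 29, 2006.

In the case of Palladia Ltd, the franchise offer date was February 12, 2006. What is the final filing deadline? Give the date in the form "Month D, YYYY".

Starting the day after February 12, 2006 and counting 15 business days lands on March 3, 2006.
March 3, 2006 is a Friday; no weekend or holiday adjustment applies.
The final due date is March 3, 2006.

March 3, 2006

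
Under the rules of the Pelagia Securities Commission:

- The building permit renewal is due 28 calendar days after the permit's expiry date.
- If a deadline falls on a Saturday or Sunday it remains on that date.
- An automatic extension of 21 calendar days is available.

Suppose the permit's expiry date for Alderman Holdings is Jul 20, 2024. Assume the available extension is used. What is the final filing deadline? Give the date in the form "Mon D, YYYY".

From Jul 20, 2024, 28 calendar days later is Aug 17, 2024.
No adjustment is made for weekends or holidays, so Aug 17, 2024 stands.
Add the 21 calendar-day extension to Aug 17, 2024: Sep 7, 2024.
Sep 7, 2024 falls on a Saturday. The rules make no weekend/holiday allowance, so it remains Sep 7, 2024.
Deadline: Sep 7, 2024.

Sep 7, 2024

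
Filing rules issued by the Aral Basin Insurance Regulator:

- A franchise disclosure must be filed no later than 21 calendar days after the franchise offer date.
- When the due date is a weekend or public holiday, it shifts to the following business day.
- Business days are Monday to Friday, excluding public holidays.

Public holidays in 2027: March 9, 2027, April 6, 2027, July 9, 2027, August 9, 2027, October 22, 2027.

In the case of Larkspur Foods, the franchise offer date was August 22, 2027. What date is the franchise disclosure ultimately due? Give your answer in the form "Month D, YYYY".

Trigger date August 22, 2027 + 21 calendar days = September 12, 2027.
Because September 12, 2027 is a Sunday, the deadline becomes September 13, 2027 (Monday).
The final due date is September 13, 2027.

September 13, 2027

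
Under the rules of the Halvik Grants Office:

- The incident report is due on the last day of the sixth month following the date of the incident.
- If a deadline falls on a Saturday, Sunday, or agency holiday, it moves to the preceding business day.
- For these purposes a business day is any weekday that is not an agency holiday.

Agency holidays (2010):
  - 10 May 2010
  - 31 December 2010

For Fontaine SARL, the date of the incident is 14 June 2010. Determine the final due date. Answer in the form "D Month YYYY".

6 months after 14 June 2010 is December 2010; that month ends on 31 December 2010.
Because 31 December 2010 is a listed holiday, the deadline becomes 30 December 2010 (Thursday).
The final due date is 30 December 2010.

30 December 2010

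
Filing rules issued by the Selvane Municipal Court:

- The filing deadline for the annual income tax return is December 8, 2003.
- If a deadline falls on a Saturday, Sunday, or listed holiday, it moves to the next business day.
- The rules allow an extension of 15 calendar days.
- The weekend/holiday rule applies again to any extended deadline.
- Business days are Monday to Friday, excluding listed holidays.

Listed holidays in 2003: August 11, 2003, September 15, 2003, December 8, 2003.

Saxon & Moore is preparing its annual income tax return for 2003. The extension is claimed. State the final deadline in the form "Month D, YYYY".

December 24, 2003

The statutory due date is December 8, 2003.
Because December 8, 2003 is a listed holiday, the deadline becomes December 9, 2003 (Tuesday).
Add the 15 calendar-day extension to December 9, 2003: December 24, 2003.
Since December 24, 2003 is a Wednesday and not a holiday, the date is unchanged.
So the filing is due December 24, 2003.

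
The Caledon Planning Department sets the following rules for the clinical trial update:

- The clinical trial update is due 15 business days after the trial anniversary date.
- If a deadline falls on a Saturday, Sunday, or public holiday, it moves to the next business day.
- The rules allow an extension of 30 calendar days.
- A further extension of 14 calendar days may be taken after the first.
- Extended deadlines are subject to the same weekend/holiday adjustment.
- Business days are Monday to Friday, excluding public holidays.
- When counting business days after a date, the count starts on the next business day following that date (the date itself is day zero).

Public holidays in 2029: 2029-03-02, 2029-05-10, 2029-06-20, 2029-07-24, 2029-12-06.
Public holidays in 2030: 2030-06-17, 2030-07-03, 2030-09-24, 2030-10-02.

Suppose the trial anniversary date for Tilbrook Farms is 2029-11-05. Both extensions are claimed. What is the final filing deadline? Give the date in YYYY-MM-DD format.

2030-01-09

15 business days after 2029-11-05, excluding weekends and holidays, is 2029-11-26.
2029-11-26 is a Monday and not a listed holiday, so it stands.
Applying the 30-calendar-day extension: 2029-11-26 + 30 days = 2029-12-26.
Since 2029-12-26 is a Wednesday and not a holiday, the date is unchanged.
The 14-calendar-day extension moves the deadline from 2029-12-26 to 2030-01-09.
Since 2030-01-09 is a Wednesday and not a holiday, the date is unchanged.
Deadline: 2030-01-09.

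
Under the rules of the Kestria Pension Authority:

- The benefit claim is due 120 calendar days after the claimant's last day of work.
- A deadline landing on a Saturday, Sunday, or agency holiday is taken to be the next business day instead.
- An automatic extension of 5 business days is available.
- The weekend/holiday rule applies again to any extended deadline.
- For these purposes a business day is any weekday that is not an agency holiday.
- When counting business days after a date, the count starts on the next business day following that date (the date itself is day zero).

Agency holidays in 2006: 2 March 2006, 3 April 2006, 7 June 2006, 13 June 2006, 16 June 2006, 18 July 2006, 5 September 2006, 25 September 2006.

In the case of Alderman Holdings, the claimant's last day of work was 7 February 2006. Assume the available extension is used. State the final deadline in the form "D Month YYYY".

19 June 2006

Trigger date 7 February 2006 + 120 calendar days = 7 June 2006.
7 June 2006 is a listed holiday; the next business day is 8 June 2006 (Thursday).
Counting 5 further business days from 8 June 2006 reaches 19 June 2006.
19 June 2006 falls on a Monday, which is a business day, so no adjustment is needed.
Deadline: 19 June 2006.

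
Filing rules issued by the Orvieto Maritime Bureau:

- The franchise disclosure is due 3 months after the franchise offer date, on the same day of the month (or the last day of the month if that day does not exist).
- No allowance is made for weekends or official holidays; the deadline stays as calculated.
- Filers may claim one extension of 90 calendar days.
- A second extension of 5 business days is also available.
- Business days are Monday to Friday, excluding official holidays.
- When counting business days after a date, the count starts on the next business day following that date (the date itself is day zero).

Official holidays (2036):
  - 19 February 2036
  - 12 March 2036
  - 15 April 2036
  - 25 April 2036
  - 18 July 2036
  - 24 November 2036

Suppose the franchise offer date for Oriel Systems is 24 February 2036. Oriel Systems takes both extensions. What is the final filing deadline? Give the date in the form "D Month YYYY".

Moving 3 months forward from 24 February 2036 on the corresponding day gives 24 May 2036.
24 May 2036 is a Saturday; no weekend or holiday adjustment applies.
With the 90-day extension, 24 May 2036 becomes 22 August 2036.
22 August 2036 falls on a Friday. The rules make no weekend/holiday allowance, so it remains 22 August 2036.
The 5-business-day extension runs from 22 August 2036 to 29 August 2036.
29 August 2036 is a Friday; no weekend or holiday adjustment applies.
So the filing is due 29 August 2036.

29 August 2036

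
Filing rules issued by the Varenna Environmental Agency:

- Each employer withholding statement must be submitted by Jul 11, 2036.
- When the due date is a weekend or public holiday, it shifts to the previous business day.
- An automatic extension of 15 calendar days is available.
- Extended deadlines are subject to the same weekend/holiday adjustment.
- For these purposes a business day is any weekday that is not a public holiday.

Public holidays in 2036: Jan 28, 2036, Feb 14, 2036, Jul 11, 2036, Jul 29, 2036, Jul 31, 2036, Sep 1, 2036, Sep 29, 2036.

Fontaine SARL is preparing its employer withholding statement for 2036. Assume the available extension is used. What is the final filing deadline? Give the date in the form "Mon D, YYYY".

The statutory due date is Jul 11, 2036.
Jul 11, 2036 is a listed holiday, so it moves to the preceding business day, Jul 10, 2036 (Thursday).
The 15-calendar-day extension moves the deadline from Jul 10, 2036 to Jul 25, 2036.
Jul 25, 2036 falls on a Friday, which is a business day, so no adjustment is needed.
Final deadline: Jul 25, 2036.

Jul 25, 2036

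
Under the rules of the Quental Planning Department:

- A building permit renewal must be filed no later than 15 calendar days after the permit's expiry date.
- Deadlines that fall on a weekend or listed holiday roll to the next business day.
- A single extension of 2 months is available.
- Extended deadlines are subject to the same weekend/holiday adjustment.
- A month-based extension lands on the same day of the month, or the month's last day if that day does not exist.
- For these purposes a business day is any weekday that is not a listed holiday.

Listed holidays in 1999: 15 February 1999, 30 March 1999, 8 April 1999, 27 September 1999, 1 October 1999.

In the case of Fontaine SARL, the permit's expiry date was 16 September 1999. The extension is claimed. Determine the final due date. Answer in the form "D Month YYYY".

6 December 1999

Adding 15 calendar days to 16 September 1999 gives 1 October 1999.
1 October 1999 is a listed holiday, so it moves to the next business day, 4 October 1999 (Monday).
The 2 months extension carries 4 October 1999 to 4 December 1999.
4 December 1999 falls on a Saturday. Rolling to the next business day gives 6 December 1999, a Monday.
Deadline: 6 December 1999.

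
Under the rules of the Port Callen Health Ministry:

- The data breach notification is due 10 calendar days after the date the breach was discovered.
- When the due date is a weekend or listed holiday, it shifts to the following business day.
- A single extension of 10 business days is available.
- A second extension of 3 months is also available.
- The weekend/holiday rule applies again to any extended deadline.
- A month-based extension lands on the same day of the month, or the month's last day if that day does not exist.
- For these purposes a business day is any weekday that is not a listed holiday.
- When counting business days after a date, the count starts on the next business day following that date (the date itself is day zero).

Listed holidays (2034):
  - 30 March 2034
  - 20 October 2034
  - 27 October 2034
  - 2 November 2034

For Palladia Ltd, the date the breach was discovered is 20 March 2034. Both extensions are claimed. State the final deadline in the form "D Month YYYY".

14 July 2034

Trigger date 20 March 2034 + 10 calendar days = 30 March 2034.
Because 30 March 2034 is a listed holiday, the deadline becomes 31 March 2034 (Friday).
Counting 10 further business days from 31 March 2034 reaches 14 April 2034.
14 April 2034 is a Friday and not a listed holiday, so it stands.
Applying the 3 months extension: 3 months after 14 April 2034 is 14 July 2034.
14 July 2034 falls on a Friday, which is a business day, so no adjustment is needed.
Final deadline: 14 July 2034.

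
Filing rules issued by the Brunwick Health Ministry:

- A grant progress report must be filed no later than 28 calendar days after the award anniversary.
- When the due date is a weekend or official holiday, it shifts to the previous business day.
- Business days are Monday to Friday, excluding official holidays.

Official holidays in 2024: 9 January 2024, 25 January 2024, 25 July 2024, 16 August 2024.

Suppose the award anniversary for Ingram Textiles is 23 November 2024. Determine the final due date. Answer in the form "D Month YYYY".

Adding 28 calendar days to 23 November 2024 gives 21 December 2024.
Because 21 December 2024 is a Saturday, the deadline becomes 20 December 2024 (Friday).
So the filing is due 20 December 2024.

20 December 2024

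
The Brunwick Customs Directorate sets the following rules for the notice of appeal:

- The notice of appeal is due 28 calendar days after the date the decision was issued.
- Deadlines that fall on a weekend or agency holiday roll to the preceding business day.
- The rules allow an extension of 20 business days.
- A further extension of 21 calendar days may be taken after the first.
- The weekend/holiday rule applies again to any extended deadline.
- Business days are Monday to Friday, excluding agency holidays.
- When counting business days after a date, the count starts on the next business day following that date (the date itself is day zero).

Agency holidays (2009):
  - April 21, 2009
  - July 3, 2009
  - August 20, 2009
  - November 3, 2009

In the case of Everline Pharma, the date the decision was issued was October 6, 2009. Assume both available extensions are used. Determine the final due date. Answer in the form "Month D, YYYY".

December 22, 2009

Adding 28 calendar days to October 6, 2009 gives November 3, 2009.
November 3, 2009 falls on a listed holiday. Rolling to the preceding business day gives November 2, 2009, a Monday.
The 20-business-day extension runs from November 2, 2009 to December 1, 2009.
Since December 1, 2009 is a Tuesday and not a holiday, the date is unchanged.
Applying the 21-calendar-day extension: December 1, 2009 + 21 days = December 22, 2009.
Since December 22, 2009 is a Tuesday and not a holiday, the date is unchanged.
Final deadline: December 22, 2009.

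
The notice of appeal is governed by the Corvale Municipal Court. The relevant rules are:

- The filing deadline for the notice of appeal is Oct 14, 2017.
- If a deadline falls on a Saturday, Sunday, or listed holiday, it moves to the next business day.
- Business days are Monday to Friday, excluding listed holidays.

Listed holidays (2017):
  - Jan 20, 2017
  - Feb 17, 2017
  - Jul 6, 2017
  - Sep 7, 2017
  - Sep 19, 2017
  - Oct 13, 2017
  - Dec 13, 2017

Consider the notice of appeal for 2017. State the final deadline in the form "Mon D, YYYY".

Oct 16, 2017

Start from the fixed due date, Oct 14, 2017.
Oct 14, 2017 is a Saturday; the next business day is Oct 16, 2017 (Monday).
The final due date is Oct 16, 2017.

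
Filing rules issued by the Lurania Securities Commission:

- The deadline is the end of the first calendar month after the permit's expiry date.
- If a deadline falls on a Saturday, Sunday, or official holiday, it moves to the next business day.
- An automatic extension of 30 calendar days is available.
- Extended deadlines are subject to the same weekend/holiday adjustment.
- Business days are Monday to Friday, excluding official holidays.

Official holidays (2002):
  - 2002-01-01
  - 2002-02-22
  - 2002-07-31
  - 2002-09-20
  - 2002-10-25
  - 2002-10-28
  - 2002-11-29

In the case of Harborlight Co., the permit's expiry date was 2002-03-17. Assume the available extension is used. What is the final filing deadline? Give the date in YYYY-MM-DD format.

The first month after 2002-03-17 is April 2002, whose last day is 2002-04-30.
2002-04-30 is a Tuesday and not a listed holiday, so it stands.
The 30-calendar-day extension moves the deadline from 2002-04-30 to 2002-05-30.
2002-05-30 is a Thursday and not a listed holiday, so it stands.
Deadline: 2002-05-30.

2002-05-30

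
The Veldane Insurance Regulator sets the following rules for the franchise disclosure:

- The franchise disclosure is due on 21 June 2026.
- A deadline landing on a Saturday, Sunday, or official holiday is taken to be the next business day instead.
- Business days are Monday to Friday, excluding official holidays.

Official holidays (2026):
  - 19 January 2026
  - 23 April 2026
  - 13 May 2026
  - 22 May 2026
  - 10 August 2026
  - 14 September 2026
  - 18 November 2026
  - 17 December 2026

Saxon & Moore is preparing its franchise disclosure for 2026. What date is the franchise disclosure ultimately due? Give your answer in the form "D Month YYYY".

22 June 2026

The statutory due date is 21 June 2026.
21 June 2026 falls on a Sunday. Rolling to the next business day gives 22 June 2026, a Monday.
Deadline: 22 June 2026.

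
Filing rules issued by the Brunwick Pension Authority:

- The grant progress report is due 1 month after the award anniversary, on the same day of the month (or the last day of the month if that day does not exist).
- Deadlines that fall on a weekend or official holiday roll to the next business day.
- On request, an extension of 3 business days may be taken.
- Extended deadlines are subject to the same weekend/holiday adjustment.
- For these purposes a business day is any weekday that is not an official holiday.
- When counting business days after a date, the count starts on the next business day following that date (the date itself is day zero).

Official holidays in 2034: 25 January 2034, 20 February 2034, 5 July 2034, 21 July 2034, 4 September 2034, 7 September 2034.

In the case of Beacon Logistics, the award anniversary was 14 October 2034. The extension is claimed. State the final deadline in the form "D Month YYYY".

1 month from 14 October 2034 is 14 November 2034.
Since 14 November 2034 is a Tuesday and not a holiday, the date is unchanged.
The 3-business-day extension runs from 14 November 2034 to 17 November 2034.
Since 17 November 2034 is a Friday and not a holiday, the date is unchanged.
The final due date is 17 November 2034.

17 November 2034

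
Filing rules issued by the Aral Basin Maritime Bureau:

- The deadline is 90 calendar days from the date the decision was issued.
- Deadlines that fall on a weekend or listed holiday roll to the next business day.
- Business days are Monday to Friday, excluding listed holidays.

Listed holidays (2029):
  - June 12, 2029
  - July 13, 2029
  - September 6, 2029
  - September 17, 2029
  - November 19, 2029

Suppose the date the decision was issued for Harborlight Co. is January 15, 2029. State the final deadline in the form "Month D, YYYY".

Trigger date January 15, 2029 + 90 calendar days = April 15, 2029.
April 15, 2029 is a Sunday, so it moves to the next business day, April 16, 2029 (Monday).
So the filing is due April 16, 2029.

April 16, 2029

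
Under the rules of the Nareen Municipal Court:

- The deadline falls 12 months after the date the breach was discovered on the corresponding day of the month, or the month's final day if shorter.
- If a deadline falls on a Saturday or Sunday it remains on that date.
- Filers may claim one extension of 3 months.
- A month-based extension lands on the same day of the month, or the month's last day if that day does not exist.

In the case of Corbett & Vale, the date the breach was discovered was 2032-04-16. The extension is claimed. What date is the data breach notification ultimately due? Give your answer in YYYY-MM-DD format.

2033-07-16

12 months from 2032-04-16 is 2033-04-16.
No adjustment is made for weekends or holidays, so 2033-04-16 stands.
The 3 months extension carries 2033-04-16 to 2033-07-16.
No adjustment is made for weekends or holidays, so 2033-07-16 stands.
Final deadline: 2033-07-16.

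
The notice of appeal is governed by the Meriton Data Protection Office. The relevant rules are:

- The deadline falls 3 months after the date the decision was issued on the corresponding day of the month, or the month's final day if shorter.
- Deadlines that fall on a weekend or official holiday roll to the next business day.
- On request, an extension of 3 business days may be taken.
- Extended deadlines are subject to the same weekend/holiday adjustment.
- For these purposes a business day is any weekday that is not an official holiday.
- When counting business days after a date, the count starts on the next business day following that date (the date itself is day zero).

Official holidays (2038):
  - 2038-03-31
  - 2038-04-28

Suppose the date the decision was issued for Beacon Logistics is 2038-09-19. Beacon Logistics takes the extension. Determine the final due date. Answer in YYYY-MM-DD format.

2038-12-23

Moving 3 months forward from 2038-09-19 on the corresponding day gives 2038-12-19.
Because 2038-12-19 is a Sunday, the deadline becomes 2038-12-20 (Monday).
Counting 3 further business days from 2038-12-20 reaches 2038-12-23.
2038-12-23 is a Thursday and not a listed holiday, so it stands.
So the filing is due 2038-12-23.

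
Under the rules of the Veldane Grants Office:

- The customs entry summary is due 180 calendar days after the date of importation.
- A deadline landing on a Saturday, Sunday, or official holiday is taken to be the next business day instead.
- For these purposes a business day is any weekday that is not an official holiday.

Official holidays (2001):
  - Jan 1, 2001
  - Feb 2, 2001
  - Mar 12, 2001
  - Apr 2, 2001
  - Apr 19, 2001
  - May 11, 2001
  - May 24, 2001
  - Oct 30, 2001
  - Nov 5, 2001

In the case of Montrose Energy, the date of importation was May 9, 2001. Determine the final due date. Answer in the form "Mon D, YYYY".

Trigger date May 9, 2001 + 180 calendar days = Nov 5, 2001.
Nov 5, 2001 falls on a listed holiday. Rolling to the next business day gives Nov 6, 2001, a Tuesday.
Final deadline: Nov 6, 2001.

Nov 6, 2001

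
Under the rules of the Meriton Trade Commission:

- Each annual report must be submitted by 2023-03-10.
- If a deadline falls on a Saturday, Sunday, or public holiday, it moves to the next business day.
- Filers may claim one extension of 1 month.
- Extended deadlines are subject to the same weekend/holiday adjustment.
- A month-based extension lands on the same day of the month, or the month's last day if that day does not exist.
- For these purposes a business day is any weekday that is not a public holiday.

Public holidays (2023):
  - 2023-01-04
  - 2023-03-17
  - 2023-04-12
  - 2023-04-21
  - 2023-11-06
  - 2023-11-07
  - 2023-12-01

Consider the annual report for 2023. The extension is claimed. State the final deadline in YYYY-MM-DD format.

The stated deadline is 2023-03-10.
Since 2023-03-10 is a Friday and not a holiday, the date is unchanged.
Add 1 month to 2023-03-10: 2023-04-10.
2023-04-10 falls on a Monday, which is a business day, so no adjustment is needed.
Final deadline: 2023-04-10.

2023-04-10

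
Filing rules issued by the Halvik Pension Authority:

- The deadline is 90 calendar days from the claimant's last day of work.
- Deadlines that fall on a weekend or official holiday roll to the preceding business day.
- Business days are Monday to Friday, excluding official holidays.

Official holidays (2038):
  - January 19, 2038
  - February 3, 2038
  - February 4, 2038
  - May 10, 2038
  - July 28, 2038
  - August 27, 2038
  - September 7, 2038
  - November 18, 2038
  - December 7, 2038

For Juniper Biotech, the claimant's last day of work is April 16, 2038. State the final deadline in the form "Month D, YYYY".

From April 16, 2038, 90 calendar days later is July 15, 2038.
Since July 15, 2038 is a Thursday and not a holiday, the date is unchanged.
So the filing is due July 15, 2038.

July 15, 2038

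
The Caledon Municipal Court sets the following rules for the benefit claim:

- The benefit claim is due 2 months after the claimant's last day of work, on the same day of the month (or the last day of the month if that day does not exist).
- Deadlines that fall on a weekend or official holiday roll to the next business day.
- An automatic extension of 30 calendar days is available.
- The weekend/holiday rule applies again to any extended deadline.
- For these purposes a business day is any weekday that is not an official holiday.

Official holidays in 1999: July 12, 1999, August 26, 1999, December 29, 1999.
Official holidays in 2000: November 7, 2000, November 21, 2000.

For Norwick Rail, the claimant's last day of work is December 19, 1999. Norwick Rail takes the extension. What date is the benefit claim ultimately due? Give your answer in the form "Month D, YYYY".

March 22, 2000

Moving 2 months forward from December 19, 1999 on the corresponding day gives February 19, 2000.
February 19, 2000 is a Saturday; the next business day is February 21, 2000 (Monday).
The 30-calendar-day extension moves the deadline from February 21, 2000 to March 22, 2000.
March 22, 2000 (Wednesday) is already a business day.
Deadline: March 22, 2000.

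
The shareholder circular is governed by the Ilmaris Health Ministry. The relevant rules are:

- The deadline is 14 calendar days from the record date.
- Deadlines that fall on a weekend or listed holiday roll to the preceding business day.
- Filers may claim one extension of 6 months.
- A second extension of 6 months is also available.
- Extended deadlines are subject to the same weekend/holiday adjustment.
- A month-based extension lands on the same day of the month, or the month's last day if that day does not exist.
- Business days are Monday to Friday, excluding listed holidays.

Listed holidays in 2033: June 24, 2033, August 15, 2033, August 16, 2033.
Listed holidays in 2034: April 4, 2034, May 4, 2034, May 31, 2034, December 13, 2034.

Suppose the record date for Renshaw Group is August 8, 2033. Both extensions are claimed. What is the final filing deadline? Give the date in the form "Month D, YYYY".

From August 8, 2033, 14 calendar days later is August 22, 2033.
August 22, 2033 (Monday) is already a business day.
Add 6 months to August 22, 2033: February 22, 2034.
February 22, 2034 is a Wednesday and not a listed holiday, so it stands.
Add 6 months to February 22, 2034: August 22, 2034.
August 22, 2034 falls on a Tuesday, which is a business day, so no adjustment is needed.
The final due date is August 22, 2034.

August 22, 2034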